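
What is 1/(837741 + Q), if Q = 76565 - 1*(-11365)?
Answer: 1/925671 ≈ 1.0803e-6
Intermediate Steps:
Q = 87930 (Q = 76565 + 11365 = 87930)
1/(837741 + Q) = 1/(837741 + 87930) = 1/925671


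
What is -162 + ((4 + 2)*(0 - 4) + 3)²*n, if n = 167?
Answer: 73485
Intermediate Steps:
-162 + ((4 + 2)*(0 - 4) + 3)²*n = -162 + ((4 + 2)*(0 - 4) + 3)²*167 = -162 + (6*(-4) + 3)²*167 = -162 + (-24 + 3)²*167 = -162 + (-21)²*167 = -162 + 441*167 = -162 + 73647 = 73485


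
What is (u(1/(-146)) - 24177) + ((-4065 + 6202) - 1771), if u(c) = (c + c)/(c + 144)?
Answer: -500578655/21023 ≈ -23811.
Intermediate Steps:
u(c) = 2*c/(144 + c) (u(c) = (2*c)/(144 + c) = 2*c/(144 + c))
(u(1/(-146)) - 24177) + ((-4065 + 6202) - 1771) = (2/(-146*(144 + 1/(-146))) - 24177) + ((-4065 + 6202) - 1771) = (2*(-1/146)/(144 - 1/146) - 24177) + (2137 - 1771) = (2*(-1/146)/(21023/146) - 24177) + 366 = (2*(-1/146)*(146/21023) - 24177) + 366 = (-2/21023 - 24177) + 366 = -508273073/21023 + 366 = -500578655/21023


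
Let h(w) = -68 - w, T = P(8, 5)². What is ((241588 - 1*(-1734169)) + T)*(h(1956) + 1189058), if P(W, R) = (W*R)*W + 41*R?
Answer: 2672466980988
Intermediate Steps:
P(W, R) = 41*R + R*W² (P(W, R) = (R*W)*W + 41*R = R*W² + 41*R = 41*R + R*W²)
T = 275625 (T = (5*(41 + 8²))² = (5*(41 + 64))² = (5*105)² = 525² = 275625)
((241588 - 1*(-1734169)) + T)*(h(1956) + 1189058) = ((241588 - 1*(-1734169)) + 275625)*((-68 - 1*1956) + 1189058) = ((241588 + 1734169) + 275625)*((-68 - 1956) + 1189058) = (1975757 + 275625)*(-2024 + 1189058) = 2251382*1187034 = 2672466980988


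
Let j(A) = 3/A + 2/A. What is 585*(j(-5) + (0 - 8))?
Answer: -5265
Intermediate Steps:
j(A) = 5/A
585*(j(-5) + (0 - 8)) = 585*(5/(-5) + (0 - 8)) = 585*(5*(-⅕) - 8) = 585*(-1 - 8) = 585*(-9) = -5265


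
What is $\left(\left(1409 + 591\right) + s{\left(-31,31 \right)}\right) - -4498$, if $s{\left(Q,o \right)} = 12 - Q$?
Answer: $6541$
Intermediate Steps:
$\left(\left(1409 + 591\right) + s{\left(-31,31 \right)}\right) - -4498 = \left(\left(1409 + 591\right) + \left(12 - -31\right)\right) - -4498 = \left(2000 + \left(12 + 31\right)\right) + 4498 = \left(2000 + 43\right) + 4498 = 2043 + 4498 = 6541$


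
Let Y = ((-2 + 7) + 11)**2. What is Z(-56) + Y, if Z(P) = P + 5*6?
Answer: 230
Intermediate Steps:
Z(P) = 30 + P (Z(P) = P + 30 = 30 + P)
Y = 256 (Y = (5 + 11)**2 = 16**2 = 256)
Z(-56) + Y = (30 - 56) + 256 = -26 + 256 = 230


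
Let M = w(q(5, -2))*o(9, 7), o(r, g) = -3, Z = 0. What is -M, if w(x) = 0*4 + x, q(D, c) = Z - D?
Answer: -15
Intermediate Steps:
q(D, c) = -D (q(D, c) = 0 - D = -D)
w(x) = x (w(x) = 0 + x = x)
M = 15 (M = -1*5*(-3) = -5*(-3) = 15)
-M = -1*15 = -15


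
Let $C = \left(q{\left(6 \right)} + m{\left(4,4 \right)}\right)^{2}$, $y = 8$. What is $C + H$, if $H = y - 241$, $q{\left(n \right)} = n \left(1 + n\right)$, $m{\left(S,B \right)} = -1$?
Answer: $1448$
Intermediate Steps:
$C = 1681$ ($C = \left(6 \left(1 + 6\right) - 1\right)^{2} = \left(6 \cdot 7 - 1\right)^{2} = \left(42 - 1\right)^{2} = 41^{2} = 1681$)
$H = -233$ ($H = 8 - 241 = -233$)
$C + H = 1681 - 233 = 1448$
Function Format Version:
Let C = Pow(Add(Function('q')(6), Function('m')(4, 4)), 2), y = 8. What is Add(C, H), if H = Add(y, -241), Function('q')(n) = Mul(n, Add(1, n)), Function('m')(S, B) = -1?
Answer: 1448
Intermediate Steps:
C = 1681 (C = Pow(Add(Mul(6, Add(1, 6)), -1), 2) = Pow(Add(Mul(6, 7), -1), 2) = Pow(Add(42, -1), 2) = Pow(41, 2) = 1681)
H = -233 (H = Add(8, -241) = -233)
Add(C, H) = Add(1681, -233) = 1448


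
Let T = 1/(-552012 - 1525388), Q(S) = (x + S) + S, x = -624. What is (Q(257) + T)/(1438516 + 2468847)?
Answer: -228514001/8117155896200 ≈ -2.8152e-5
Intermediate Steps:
Q(S) = -624 + 2*S (Q(S) = (-624 + S) + S = -624 + 2*S)
T = -1/2077400 (T = 1/(-2077400) = -1/2077400 ≈ -4.8137e-7)
(Q(257) + T)/(1438516 + 2468847) = ((-624 + 2*257) - 1/2077400)/(1438516 + 2468847) = ((-624 + 514) - 1/2077400)/3907363 = (-110 - 1/2077400)*(1/3907363) = -228514001/2077400*1/3907363 = -228514001/8117155896200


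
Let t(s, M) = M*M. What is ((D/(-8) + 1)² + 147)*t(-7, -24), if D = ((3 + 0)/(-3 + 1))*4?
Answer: 86436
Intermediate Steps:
t(s, M) = M²
D = -6 (D = (3/(-2))*4 = (3*(-½))*4 = -3/2*4 = -6)
((D/(-8) + 1)² + 147)*t(-7, -24) = ((-6/(-8) + 1)² + 147)*(-24)² = ((-6*(-⅛) + 1)² + 147)*576 = ((¾ + 1)² + 147)*576 = ((7/4)² + 147)*576 = (49/16 + 147)*576 = (2401/16)*576 = 86436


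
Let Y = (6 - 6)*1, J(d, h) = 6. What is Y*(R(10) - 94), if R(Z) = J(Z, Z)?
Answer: 0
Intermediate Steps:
R(Z) = 6
Y = 0 (Y = 0*1 = 0)
Y*(R(10) - 94) = 0*(6 - 94) = 0*(-88) = 0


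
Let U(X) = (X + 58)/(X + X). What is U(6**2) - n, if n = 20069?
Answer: -722437/36 ≈ -20068.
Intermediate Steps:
U(X) = (58 + X)/(2*X) (U(X) = (58 + X)/((2*X)) = (58 + X)*(1/(2*X)) = (58 + X)/(2*X))
U(6**2) - n = (58 + 6**2)/(2*(6**2)) - 1*20069 = (1/2)*(58 + 36)/36 - 20069 = (1/2)*(1/36)*94 - 20069 = 47/36 - 20069 = -722437/36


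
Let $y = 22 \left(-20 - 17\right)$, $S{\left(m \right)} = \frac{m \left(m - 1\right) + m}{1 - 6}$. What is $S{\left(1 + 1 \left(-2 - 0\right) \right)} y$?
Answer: $\frac{814}{5} \approx 162.8$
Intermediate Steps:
$S{\left(m \right)} = - \frac{m}{5} - \frac{m \left(-1 + m\right)}{5}$ ($S{\left(m \right)} = \frac{m \left(-1 + m\right) + m}{-5} = \left(m + m \left(-1 + m\right)\right) \left(- \frac{1}{5}\right) = - \frac{m}{5} - \frac{m \left(-1 + m\right)}{5}$)
$y = -814$ ($y = 22 \left(-37\right) = -814$)
$S{\left(1 + 1 \left(-2 - 0\right) \right)} y = - \frac{\left(1 + 1 \left(-2 - 0\right)\right)^{2}}{5} \left(-814\right) = - \frac{\left(1 + 1 \left(-2 + 0\right)\right)^{2}}{5} \left(-814\right) = - \frac{\left(1 + 1 \left(-2\right)\right)^{2}}{5} \left(-814\right) = - \frac{\left(1 - 2\right)^{2}}{5} \left(-814\right) = - \frac{\left(-1\right)^{2}}{5} \left(-814\right) = \left(- \frac{1}{5}\right) 1 \left(-814\right) = \left(- \frac{1}{5}\right) \left(-814\right) = \frac{814}{5}$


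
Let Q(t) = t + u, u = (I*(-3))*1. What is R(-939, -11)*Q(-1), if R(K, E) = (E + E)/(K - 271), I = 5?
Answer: -16/55 ≈ -0.29091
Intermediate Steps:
u = -15 (u = (5*(-3))*1 = -15*1 = -15)
R(K, E) = 2*E/(-271 + K) (R(K, E) = (2*E)/(-271 + K) = 2*E/(-271 + K))
Q(t) = -15 + t (Q(t) = t - 15 = -15 + t)
R(-939, -11)*Q(-1) = (2*(-11)/(-271 - 939))*(-15 - 1) = (2*(-11)/(-1210))*(-16) = (2*(-11)*(-1/1210))*(-16) = (1/55)*(-16) = -16/55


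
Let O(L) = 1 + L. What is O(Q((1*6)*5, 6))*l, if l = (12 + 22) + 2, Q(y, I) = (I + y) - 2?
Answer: 1260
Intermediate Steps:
Q(y, I) = -2 + I + y
l = 36 (l = 34 + 2 = 36)
O(Q((1*6)*5, 6))*l = (1 + (-2 + 6 + (1*6)*5))*36 = (1 + (-2 + 6 + 6*5))*36 = (1 + (-2 + 6 + 30))*36 = (1 + 34)*36 = 35*36 = 1260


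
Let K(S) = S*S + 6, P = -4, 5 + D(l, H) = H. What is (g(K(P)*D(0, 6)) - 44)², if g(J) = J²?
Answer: 193600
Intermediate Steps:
D(l, H) = -5 + H
K(S) = 6 + S² (K(S) = S² + 6 = 6 + S²)
(g(K(P)*D(0, 6)) - 44)² = (((6 + (-4)²)*(-5 + 6))² - 44)² = (((6 + 16)*1)² - 44)² = ((22*1)² - 44)² = (22² - 44)² = (484 - 44)² = 440² = 193600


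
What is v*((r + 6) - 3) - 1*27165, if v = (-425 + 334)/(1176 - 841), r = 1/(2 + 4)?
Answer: -54603379/2010 ≈ -27166.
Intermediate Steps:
r = 1/6 ≈ 0.16667
v = -91/335 ≈ -0.27164
v*((r + 6) - 3) - 1*27165 = -91*((1/6 + 6) - 3)/335 - 1*27165 = -91*(37/6 - 3)/335 - 27165 = -91/335*19/6 - 27165 = -1729/2010 - 27165 = -54603379/2010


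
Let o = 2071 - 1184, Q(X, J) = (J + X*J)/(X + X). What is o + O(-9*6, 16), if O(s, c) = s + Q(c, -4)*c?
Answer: 799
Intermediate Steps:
Q(X, J) = (J + J*X)/(2*X) (Q(X, J) = (J + J*X)/((2*X)) = (J + J*X)*(1/(2*X)) = (J + J*X)/(2*X))
O(s, c) = -2 + s - 2*c (O(s, c) = s + ((½)*(-4)*(1 + c)/c)*c = s + (-2*(1 + c)/c)*c = s + (-2 - 2*c) = -2 + s - 2*c)
o = 887
o + O(-9*6, 16) = 887 + (-2 - 9*6 - 2*16) = 887 + (-2 - 54 - 32) = 887 - 88 = 799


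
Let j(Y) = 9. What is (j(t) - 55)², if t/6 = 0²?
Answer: 2116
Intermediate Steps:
t = 0 (t = 6*0² = 6*0 = 0)
(j(t) - 55)² = (9 - 55)² = (-46)² = 2116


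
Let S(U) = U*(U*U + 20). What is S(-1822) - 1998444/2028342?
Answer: -2044737997416290/338057 ≈ -6.0485e+9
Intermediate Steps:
S(U) = U*(20 + U²) (S(U) = U*(U² + 20) = U*(20 + U²))
S(-1822) - 1998444/2028342 = -1822*(20 + (-1822)²) - 1998444/2028342 = -1822*(20 + 3319684) - 1998444*1/2028342 = -1822*3319704 - 333074/338057 = -6048500688 - 333074/338057 = -2044737997416290/338057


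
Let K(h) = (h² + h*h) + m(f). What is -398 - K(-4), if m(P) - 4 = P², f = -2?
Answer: -438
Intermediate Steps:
m(P) = 4 + P²
K(h) = 8 + 2*h² (K(h) = (h² + h*h) + (4 + (-2)²) = (h² + h²) + (4 + 4) = 2*h² + 8 = 8 + 2*h²)
-398 - K(-4) = -398 - (8 + 2*(-4)²) = -398 - (8 + 2*16) = -398 - (8 + 32) = -398 - 1*40 = -398 - 40 = -438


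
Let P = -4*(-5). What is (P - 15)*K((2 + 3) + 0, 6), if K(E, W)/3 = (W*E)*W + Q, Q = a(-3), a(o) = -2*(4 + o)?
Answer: 2670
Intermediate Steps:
a(o) = -8 - 2*o
Q = -2 (Q = -8 - 2*(-3) = -8 + 6 = -2)
P = 20
K(E, W) = -6 + 3*E*W² (K(E, W) = 3*((W*E)*W - 2) = 3*((E*W)*W - 2) = 3*(E*W² - 2) = 3*(-2 + E*W²) = -6 + 3*E*W²)
(P - 15)*K((2 + 3) + 0, 6) = (20 - 15)*(-6 + 3*((2 + 3) + 0)*6²) = 5*(-6 + 3*(5 + 0)*36) = 5*(-6 + 3*5*36) = 5*(-6 + 540) = 5*534 = 2670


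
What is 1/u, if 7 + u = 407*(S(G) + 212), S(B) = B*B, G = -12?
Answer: 1/144885 ≈ 6.9020e-6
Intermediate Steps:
S(B) = B²
u = 144885 (u = -7 + 407*((-12)² + 212) = -7 + 407*(144 + 212) = -7 + 407*356 = -7 + 144892 = 144885)
1/u = 1/144885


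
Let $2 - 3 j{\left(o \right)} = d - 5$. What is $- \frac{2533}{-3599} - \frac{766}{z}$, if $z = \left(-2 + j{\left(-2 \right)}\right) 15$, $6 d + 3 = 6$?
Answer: $- \frac{5501003}{17995} \approx -305.7$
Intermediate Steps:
$d = \frac{1}{2}$ ($d = - \frac{1}{2} + \frac{1}{6} \cdot 6 = - \frac{1}{2} + 1 = \frac{1}{2} \approx 0.5$)
$j{\left(o \right)} = \frac{13}{6}$ ($j{\left(o \right)} = \frac{2}{3} - \frac{\frac{1}{2} - 5}{3} = \frac{2}{3} - - \frac{3}{2} = \frac{2}{3} + \frac{3}{2} = \frac{13}{6}$)
$z = \frac{5}{2}$ ($z = \left(-2 + \frac{13}{6}\right) 15 = \frac{1}{6} \cdot 15 = \frac{5}{2} \approx 2.5$)
$- \frac{2533}{-3599} - \frac{766}{z} = - \frac{2533}{-3599} - \frac{766}{\frac{5}{2}} = \left(-2533\right) \left(- \frac{1}{3599}\right) - \frac{1532}{5} = \frac{2533}{3599} - \frac{1532}{5} = - \frac{5501003}{17995}$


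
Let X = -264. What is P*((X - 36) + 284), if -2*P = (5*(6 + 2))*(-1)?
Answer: -320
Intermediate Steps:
P = 20 (P = -5*(6 + 2)*(-1)/2 = -5*8*(-1)/2 = -20*(-1) = -½*(-40) = 20)
P*((X - 36) + 284) = 20*((-264 - 36) + 284) = 20*(-300 + 284) = 20*(-16) = -320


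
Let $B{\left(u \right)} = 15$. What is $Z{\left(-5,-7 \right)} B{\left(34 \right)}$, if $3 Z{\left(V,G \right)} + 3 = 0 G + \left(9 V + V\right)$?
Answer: $-265$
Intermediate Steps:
$Z{\left(V,G \right)} = -1 + \frac{10 V}{3}$ ($Z{\left(V,G \right)} = -1 + \frac{0 G + \left(9 V + V\right)}{3} = -1 + \frac{0 + 10 V}{3} = -1 + \frac{10 V}{3}$)
$Z{\left(-5,-7 \right)} B{\left(34 \right)} = \left(-1 + \frac{10}{3} \left(-5\right)\right) 15 = \left(-1 - \frac{50}{3}\right) 15 = \left(- \frac{53}{3}\right) 15 = -265$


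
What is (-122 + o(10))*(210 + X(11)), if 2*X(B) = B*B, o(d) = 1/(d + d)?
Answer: -1319499/40 ≈ -32988.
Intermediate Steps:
o(d) = 1/(2*d)
X(B) = B²/2 (X(B) = (B*B)/2 = B²/2)
(-122 + o(10))*(210 + X(11)) = (-122 + (½)/10)*(210 + (½)*11²) = (-122 + (½)*(⅒))*(210 + (½)*121) = (-122 + 1/20)*(210 + 121/2) = -2439/20*541/2 = -1319499/40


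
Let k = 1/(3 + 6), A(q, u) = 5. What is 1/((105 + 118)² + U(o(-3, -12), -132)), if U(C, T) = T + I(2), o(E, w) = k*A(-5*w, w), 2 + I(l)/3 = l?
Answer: 1/49597 ≈ 2.0163e-5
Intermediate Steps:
k = ⅑ (k = 1/9 = ⅑ ≈ 0.11111)
I(l) = -6 + 3*l
o(E, w) = 5/9 (o(E, w) = (⅑)*5 = 5/9)
U(C, T) = T (U(C, T) = T + (-6 + 3*2) = T + (-6 + 6) = T + 0 = T)
1/((105 + 118)² + U(o(-3, -12), -132)) = 1/((105 + 118)² - 132) = 1/(223² - 132) = 1/(49729 - 132) = 1/49597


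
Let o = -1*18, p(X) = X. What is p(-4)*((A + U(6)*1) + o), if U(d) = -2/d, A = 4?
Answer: 172/3 ≈ 57.333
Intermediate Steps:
o = -18
p(-4)*((A + U(6)*1) + o) = -4*((4 - 2/6*1) - 18) = -4*((4 - 2*1/6*1) - 18) = -4*((4 - 1/3*1) - 18) = -4*((4 - 1/3) - 18) = -4*(11/3 - 18) = -4*(-43/3) = 172/3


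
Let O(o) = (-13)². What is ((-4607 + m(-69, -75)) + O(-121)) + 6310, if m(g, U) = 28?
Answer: 1900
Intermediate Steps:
O(o) = 169
((-4607 + m(-69, -75)) + O(-121)) + 6310 = ((-4607 + 28) + 169) + 6310 = (-4579 + 169) + 6310 = -4410 + 6310 = 1900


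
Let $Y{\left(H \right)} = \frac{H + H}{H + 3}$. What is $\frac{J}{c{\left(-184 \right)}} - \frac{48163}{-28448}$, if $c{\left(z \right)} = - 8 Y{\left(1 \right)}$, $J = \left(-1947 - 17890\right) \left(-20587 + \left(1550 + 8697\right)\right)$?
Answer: $- \frac{1458774844797}{28448} \approx -5.1279 \cdot 10^{7}$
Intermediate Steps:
$Y{\left(H \right)} = \frac{2 H}{3 + H}$
$J = 205114580$ ($J = - 19837 \left(-20587 + 10247\right) = \left(-19837\right) \left(-10340\right) = 205114580$)
$c{\left(z \right)} = -4$ ($c{\left(z \right)} = - 8 \cdot 2 \cdot 1 \frac{1}{3 + 1} = - 8 \cdot 2 \cdot 1 \cdot \frac{1}{4} = \left(-8\right) \frac{1}{2} = -4$)
$\frac{J}{c{\left(-184 \right)}} - \frac{48163}{-28448} = \frac{205114580}{-4} - \frac{48163}{-28448} = 205114580 \left(- \frac{1}{4}\right) - - \frac{48163}{28448} = -51278645 + \frac{48163}{28448} = - \frac{1458774844797}{28448}$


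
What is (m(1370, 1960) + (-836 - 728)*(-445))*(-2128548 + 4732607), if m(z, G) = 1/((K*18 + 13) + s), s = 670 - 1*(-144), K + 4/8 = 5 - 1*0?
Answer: 1645634671004619/908 ≈ 1.8124e+12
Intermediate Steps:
K = 9/2 (K = -½ + (5 - 1*0) = -½ + (5 + 0) = -½ + 5 = 9/2 ≈ 4.5000)
s = 814 (s = 670 + 144 = 814)
m(z, G) = 1/908 (m(z, G) = 1/(((9/2)*18 + 13) + 814) = 1/((81 + 13) + 814) = 1/(94 + 814) = 1/908)
(m(1370, 1960) + (-836 - 728)*(-445))*(-2128548 + 4732607) = (1/908 + (-836 - 728)*(-445))*(-2128548 + 4732607) = (1/908 - 1564*(-445))*2604059 = (1/908 + 695980)*2604059 = (631949841/908)*2604059 = 1645634671004619/908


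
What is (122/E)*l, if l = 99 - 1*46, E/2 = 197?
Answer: 3233/197 ≈ 16.411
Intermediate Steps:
E = 394 (E = 2*197 = 394)
l = 53 (l = 99 - 46 = 53)
(122/E)*l = (122/394)*53 = ((1/394)*122)*53 = (61/197)*53 = 3233/197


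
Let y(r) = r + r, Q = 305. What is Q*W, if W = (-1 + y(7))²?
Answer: 51545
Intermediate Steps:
y(r) = 2*r
W = 169 (W = (-1 + 2*7)² = (-1 + 14)² = 13² = 169)
Q*W = 305*169 = 51545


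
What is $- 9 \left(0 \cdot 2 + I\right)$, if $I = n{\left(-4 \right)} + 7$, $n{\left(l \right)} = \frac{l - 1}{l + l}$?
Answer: $- \frac{549}{8} \approx -68.625$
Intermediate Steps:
$n{\left(l \right)} = \frac{-1 + l}{2 l}$
$I = \frac{61}{8}$ ($I = \frac{-1 - 4}{2 \left(-4\right)} + 7 = \frac{1}{2} \left(- \frac{1}{4}\right) \left(-5\right) + 7 = \frac{5}{8} + 7 = \frac{61}{8} \approx 7.625$)
$- 9 \left(0 \cdot 2 + I\right) = - 9 \left(0 \cdot 2 + \frac{61}{8}\right) = - 9 \left(0 + \frac{61}{8}\right) = \left(-9\right) \frac{61}{8} = - \frac{549}{8}$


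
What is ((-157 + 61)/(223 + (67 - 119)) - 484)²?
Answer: 762864400/3249 ≈ 2.3480e+5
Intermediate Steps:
((-157 + 61)/(223 + (67 - 119)) - 484)² = (-96/(223 - 52) - 484)² = (-96/171 - 484)² = (-96*1/171 - 484)² = (-32/57 - 484)² = (-27620/57)² = 762864400/3249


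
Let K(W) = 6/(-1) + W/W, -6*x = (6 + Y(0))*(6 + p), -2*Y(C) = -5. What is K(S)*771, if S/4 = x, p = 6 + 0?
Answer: -3855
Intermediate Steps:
Y(C) = 5/2 (Y(C) = -1/2*(-5) = 5/2)
p = 6
x = -17 (x = -(6 + 5/2)*(6 + 6)/6 = -17*12/12 = -1/6*102 = -17)
S = -68 (S = 4*(-17) = -68)
K(W) = -5 (K(W) = 6*(-1) + 1 = -6 + 1 = -5)
K(S)*771 = -5*771 = -3855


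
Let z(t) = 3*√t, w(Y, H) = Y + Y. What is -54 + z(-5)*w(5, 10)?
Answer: -54 + 30*I*√5 ≈ -54.0 + 67.082*I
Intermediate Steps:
w(Y, H) = 2*Y
-54 + z(-5)*w(5, 10) = -54 + (3*√(-5))*(2*5) = -54 + (3*(I*√5))*10 = -54 + (3*I*√5)*10 = -54 + 30*I*√5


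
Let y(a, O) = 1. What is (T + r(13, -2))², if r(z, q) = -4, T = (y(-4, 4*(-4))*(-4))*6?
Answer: 784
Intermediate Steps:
T = -24 (T = (1*(-4))*6 = -4*6 = -24)
(T + r(13, -2))² = (-24 - 4)² = (-28)² = 784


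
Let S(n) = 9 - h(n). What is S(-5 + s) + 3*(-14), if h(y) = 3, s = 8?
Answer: -36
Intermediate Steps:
S(n) = 6 (S(n) = 9 - 1*3 = 9 - 3 = 6)
S(-5 + s) + 3*(-14) = 6 + 3*(-14) = 6 - 42 = -36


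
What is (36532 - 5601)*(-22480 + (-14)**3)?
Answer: -780203544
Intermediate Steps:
(36532 - 5601)*(-22480 + (-14)**3) = 30931*(-22480 - 2744) = 30931*(-25224) = -780203544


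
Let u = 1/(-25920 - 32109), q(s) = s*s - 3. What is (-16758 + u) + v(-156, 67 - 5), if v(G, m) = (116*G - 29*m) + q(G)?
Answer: -714859252/58029 ≈ -12319.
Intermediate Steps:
q(s) = -3 + s**2 (q(s) = s**2 - 3 = -3 + s**2)
u = -1/58029 (u = 1/(-58029) = -1/58029 ≈ -1.7233e-5)
v(G, m) = -3 + G**2 - 29*m + 116*G (v(G, m) = (116*G - 29*m) + (-3 + G**2) = (-29*m + 116*G) + (-3 + G**2) = -3 + G**2 - 29*m + 116*G)
(-16758 + u) + v(-156, 67 - 5) = (-16758 - 1/58029) + (-3 + (-156)**2 - 29*(67 - 5) + 116*(-156)) = -972449983/58029 + (-3 + 24336 - 29*62 - 18096) = -972449983/58029 + (-3 + 24336 - 1798 - 18096) = -972449983/58029 + 4439 = -714859252/58029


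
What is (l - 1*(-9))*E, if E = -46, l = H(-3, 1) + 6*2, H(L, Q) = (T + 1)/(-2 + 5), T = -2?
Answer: -2852/3 ≈ -950.67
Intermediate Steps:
H(L, Q) = -⅓ (H(L, Q) = (-2 + 1)/(-2 + 5) = -1/3 = -1*⅓ = -⅓)
l = 35/3 (l = -⅓ + 6*2 = -⅓ + 12 = 35/3 ≈ 11.667)
(l - 1*(-9))*E = (35/3 - 1*(-9))*(-46) = (35/3 + 9)*(-46) = (62/3)*(-46) = -2852/3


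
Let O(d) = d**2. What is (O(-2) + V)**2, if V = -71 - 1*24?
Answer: 8281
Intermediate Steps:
V = -95 (V = -71 - 24 = -95)
(O(-2) + V)**2 = ((-2)**2 - 95)**2 = (4 - 95)**2 = (-91)**2 = 8281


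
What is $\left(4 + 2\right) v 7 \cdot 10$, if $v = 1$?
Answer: $420$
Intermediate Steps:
$\left(4 + 2\right) v 7 \cdot 10 = \left(4 + 2\right) 1 \cdot 7 \cdot 10 = 6 \cdot 1 \cdot 7 \cdot 10 = 6 \cdot 7 \cdot 10 = 42 \cdot 10 = 420$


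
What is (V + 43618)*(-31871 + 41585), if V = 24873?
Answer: 665321574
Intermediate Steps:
(V + 43618)*(-31871 + 41585) = (24873 + 43618)*(-31871 + 41585) = 68491*9714 = 665321574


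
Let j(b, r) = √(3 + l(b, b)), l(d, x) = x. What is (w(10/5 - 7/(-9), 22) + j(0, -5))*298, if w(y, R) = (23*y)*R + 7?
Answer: 3788474/9 + 298*√3 ≈ 4.2146e+5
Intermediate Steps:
j(b, r) = √(3 + b)
w(y, R) = 7 + 23*R*y (w(y, R) = 23*R*y + 7 = 7 + 23*R*y)
(w(10/5 - 7/(-9), 22) + j(0, -5))*298 = ((7 + 23*22*(10/5 - 7/(-9))) + √(3 + 0))*298 = ((7 + 23*22*(10*(⅕) - 7*(-⅑))) + √3)*298 = ((7 + 23*22*(2 + 7/9)) + √3)*298 = ((7 + 23*22*(25/9)) + √3)*298 = ((7 + 12650/9) + √3)*298 = (12713/9 + √3)*298 = 3788474/9 + 298*√3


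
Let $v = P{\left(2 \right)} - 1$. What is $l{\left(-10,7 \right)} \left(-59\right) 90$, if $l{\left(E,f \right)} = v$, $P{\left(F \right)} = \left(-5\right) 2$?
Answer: $58410$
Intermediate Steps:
$P{\left(F \right)} = -10$
$v = -11$ ($v = -10 - 1 = -11$)
$l{\left(E,f \right)} = -11$
$l{\left(-10,7 \right)} \left(-59\right) 90 = \left(-11\right) \left(-59\right) 90 = 649 \cdot 90 = 58410$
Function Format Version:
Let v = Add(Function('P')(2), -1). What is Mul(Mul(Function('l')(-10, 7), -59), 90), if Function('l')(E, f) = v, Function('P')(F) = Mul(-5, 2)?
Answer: 58410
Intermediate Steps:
Function('P')(F) = -10
v = -11 (v = Add(-10, -1) = -11)
Function('l')(E, f) = -11
Mul(Mul(Function('l')(-10, 7), -59), 90) = Mul(Mul(-11, -59), 90) = Mul(649, 90) = 58410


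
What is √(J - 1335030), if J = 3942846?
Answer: 2*√651954 ≈ 1614.9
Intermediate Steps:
√(J - 1335030) = √(3942846 - 1335030) = √2607816 = 2*√651954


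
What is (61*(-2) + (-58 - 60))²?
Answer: 57600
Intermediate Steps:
(61*(-2) + (-58 - 60))² = (-122 - 118)² = (-240)² = 57600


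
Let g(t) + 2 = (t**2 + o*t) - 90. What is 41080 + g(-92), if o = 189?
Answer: 32064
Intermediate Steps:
g(t) = -92 + t**2 + 189*t (g(t) = -2 + ((t**2 + 189*t) - 90) = -2 + (-90 + t**2 + 189*t) = -92 + t**2 + 189*t)
41080 + g(-92) = 41080 + (-92 + (-92)**2 + 189*(-92)) = 41080 + (-92 + 8464 - 17388) = 41080 - 9016 = 32064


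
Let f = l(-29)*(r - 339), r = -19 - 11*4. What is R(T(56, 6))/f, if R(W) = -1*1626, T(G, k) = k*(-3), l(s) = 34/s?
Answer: -7859/2278 ≈ -3.4500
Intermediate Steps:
r = -63 (r = -19 - 44 = -63)
T(G, k) = -3*k
f = 13668/29 (f = (34/(-29))*(-63 - 339) = (34*(-1/29))*(-402) = -34/29*(-402) = 13668/29 ≈ 471.31)
R(W) = -1626
R(T(56, 6))/f = -1626/13668/29 = -1626*29/13668 = -7859/2278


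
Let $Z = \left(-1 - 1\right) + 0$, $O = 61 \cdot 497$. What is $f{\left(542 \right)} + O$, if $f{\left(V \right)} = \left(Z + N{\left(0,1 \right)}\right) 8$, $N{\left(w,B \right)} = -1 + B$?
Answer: $30301$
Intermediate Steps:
$O = 30317$
$Z = -2$ ($Z = -2 + 0 = -2$)
$f{\left(V \right)} = -16$ ($f{\left(V \right)} = \left(-2 + \left(-1 + 1\right)\right) 8 = \left(-2 + 0\right) 8 = \left(-2\right) 8 = -16$)
$f{\left(542 \right)} + O = -16 + 30317 = 30301$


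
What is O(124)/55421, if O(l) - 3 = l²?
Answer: 15379/55421 ≈ 0.27749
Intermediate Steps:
O(l) = 3 + l²
O(124)/55421 = (3 + 124²)/55421 = (3 + 15376)*(1/55421) = 15379*(1/55421) = 15379/55421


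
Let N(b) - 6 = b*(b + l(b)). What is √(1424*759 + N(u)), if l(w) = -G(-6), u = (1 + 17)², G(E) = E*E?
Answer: √1174134 ≈ 1083.6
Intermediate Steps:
G(E) = E²
u = 324 (u = 18² = 324)
l(w) = -36 (l(w) = -1*(-6)² = -1*36 = -36)
N(b) = 6 + b*(-36 + b) (N(b) = 6 + b*(b - 36) = 6 + b*(-36 + b))
√(1424*759 + N(u)) = √(1424*759 + (6 + 324² - 36*324)) = √(1080816 + (6 + 104976 - 11664)) = √(1080816 + 93318) = √1174134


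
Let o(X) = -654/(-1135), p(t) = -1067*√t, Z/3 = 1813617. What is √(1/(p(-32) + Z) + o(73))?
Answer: √1135*√((3558317689 - 2791272*I*√2)/(5440851 - 4268*I*√2))/1135 ≈ 0.75909 + 1.343e-10*I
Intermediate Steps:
Z = 5440851 (Z = 3*1813617 = 5440851)
o(X) = 654/1135 (o(X) = -654*(-1/1135) = 654/1135)
√(1/(p(-32) + Z) + o(73)) = √(1/(-4268*I*√2 + 5440851) + 654/1135) = √(1/(5440851 - 4268*I*√2) + 654/1135) = √(654/1135 + 1/(5440851 - 4268*I*√2))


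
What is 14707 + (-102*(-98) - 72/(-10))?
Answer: 123551/5 ≈ 24710.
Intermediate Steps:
14707 + (-102*(-98) - 72/(-10)) = 14707 + (9996 - 72*(-1/10)) = 14707 + (9996 + 36/5) = 14707 + 50016/5 = 123551/5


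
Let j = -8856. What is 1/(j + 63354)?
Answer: 1/54498 ≈ 1.8349e-5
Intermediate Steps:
1/(j + 63354) = 1/(-8856 + 63354) = 1/54498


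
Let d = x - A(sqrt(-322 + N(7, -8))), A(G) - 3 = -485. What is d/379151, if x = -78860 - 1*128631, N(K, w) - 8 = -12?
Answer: -12177/22303 ≈ -0.54598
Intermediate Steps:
N(K, w) = -4 (N(K, w) = 8 - 12 = -4)
A(G) = -482 (A(G) = 3 - 485 = -482)
x = -207491 (x = -78860 - 128631 = -207491)
d = -207009 (d = -207491 - 1*(-482) = -207491 + 482 = -207009)
d/379151 = -207009/379151 = -207009*1/379151 = -12177/22303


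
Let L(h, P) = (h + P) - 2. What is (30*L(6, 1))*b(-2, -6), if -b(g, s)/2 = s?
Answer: 1800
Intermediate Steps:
b(g, s) = -2*s
L(h, P) = -2 + P + h (L(h, P) = (P + h) - 2 = -2 + P + h)
(30*L(6, 1))*b(-2, -6) = (30*(-2 + 1 + 6))*(-2*(-6)) = (30*5)*12 = 150*12 = 1800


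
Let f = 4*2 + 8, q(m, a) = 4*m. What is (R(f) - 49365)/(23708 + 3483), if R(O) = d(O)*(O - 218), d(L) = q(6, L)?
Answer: -54213/27191 ≈ -1.9938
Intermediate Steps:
d(L) = 24 (d(L) = 4*6 = 24)
f = 16 (f = 8 + 8 = 16)
R(O) = -5232 + 24*O (R(O) = 24*(O - 218) = 24*(-218 + O) = -5232 + 24*O)
(R(f) - 49365)/(23708 + 3483) = ((-5232 + 24*16) - 49365)/(23708 + 3483) = ((-5232 + 384) - 49365)/27191 = (-4848 - 49365)*(1/27191) = -54213*1/27191 = -54213/27191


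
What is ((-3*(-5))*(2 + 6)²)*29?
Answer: 27840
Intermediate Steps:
((-3*(-5))*(2 + 6)²)*29 = (15*8²)*29 = (15*64)*29 = 960*29 = 27840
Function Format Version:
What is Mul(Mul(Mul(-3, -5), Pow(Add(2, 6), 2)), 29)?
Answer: 27840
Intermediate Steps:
Mul(Mul(Mul(-3, -5), Pow(Add(2, 6), 2)), 29) = Mul(Mul(15, Pow(8, 2)), 29) = Mul(Mul(15, 64), 29) = Mul(960, 29) = 27840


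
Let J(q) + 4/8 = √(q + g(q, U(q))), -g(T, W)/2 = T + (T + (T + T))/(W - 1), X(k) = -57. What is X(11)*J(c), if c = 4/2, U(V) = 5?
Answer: 57/2 - 57*I*√5 ≈ 28.5 - 127.46*I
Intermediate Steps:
g(T, W) = -2*T - 6*T/(-1 + W) (g(T, W) = -2*(T + (T + (T + T))/(W - 1)) = -2*(T + (T + 2*T)/(-1 + W)) = -2*(T + (3*T)/(-1 + W)) = -2*(T + 3*T/(-1 + W)) = -2*T - 6*T/(-1 + W))
c = 2 (c = 4*(½) = 2)
J(q) = -½ + √10*√(-q)/2 (J(q) = -½ + √(q - 2*q*(2 + 5)/(-1 + 5)) = -½ + √(q - 2*q*7/4) = -½ + √(q - 2*q*¼*7) = -½ + √(q - 7*q/2) = -½ + √(-5*q/2) = -½ + √10*√(-q)/2)
X(11)*J(c) = -57*(-½ + √10*√(-1*2)/2) = -57*(-½ + √10*√(-2)/2) = -57*(-½ + √10*(I*√2)/2) = -57*(-½ + I*√5) = 57/2 - 57*I*√5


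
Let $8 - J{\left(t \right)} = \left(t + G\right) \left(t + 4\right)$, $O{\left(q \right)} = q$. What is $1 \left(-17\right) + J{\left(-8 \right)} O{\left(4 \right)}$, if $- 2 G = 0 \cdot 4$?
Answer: $-113$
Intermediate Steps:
$G = 0$ ($G = - \frac{0 \cdot 4}{2} = \left(- \frac{1}{2}\right) 0 = 0$)
$J{\left(t \right)} = 8 - t \left(4 + t\right)$ ($J{\left(t \right)} = 8 - \left(t + 0\right) \left(t + 4\right) = 8 - t \left(4 + t\right)$)
$1 \left(-17\right) + J{\left(-8 \right)} O{\left(4 \right)} = 1 \left(-17\right) + \left(8 - \left(-8\right)^{2} - -32\right) 4 = -17 + \left(8 - 64 + 32\right) 4 = -17 - 96 = -113$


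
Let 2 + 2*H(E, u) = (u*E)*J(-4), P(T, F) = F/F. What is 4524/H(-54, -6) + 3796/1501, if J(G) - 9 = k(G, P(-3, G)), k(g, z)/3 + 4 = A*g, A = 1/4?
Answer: -3097016/1460473 ≈ -2.1206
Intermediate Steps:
P(T, F) = 1
A = 1/4 ≈ 0.25000
k(g, z) = -12 + 3*g/4 (k(g, z) = -12 + 3*(g/4) = -12 + 3*g/4)
J(G) = -3 + 3*G/4 (J(G) = 9 + (-12 + 3*G/4) = -3 + 3*G/4)
H(E, u) = -1 - 3*E*u (H(E, u) = -1 + ((u*E)*(-3 + (3/4)*(-4)))/2 = -1 + ((E*u)*(-3 - 3))/2 = -1 + ((E*u)*(-6))/2 = -1 + (-6*E*u)/2 = -1 - 3*E*u)
4524/H(-54, -6) + 3796/1501 = 4524/(-1 - 3*(-54)*(-6)) + 3796/1501 = 4524/(-1 - 972) + 3796*(1/1501) = 4524/(-973) + 3796/1501 = 4524*(-1/973) + 3796/1501 = -4524/973 + 3796/1501 = -3097016/1460473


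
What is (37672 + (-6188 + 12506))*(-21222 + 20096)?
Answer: -49532740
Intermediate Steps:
(37672 + (-6188 + 12506))*(-21222 + 20096) = (37672 + 6318)*(-1126) = 43990*(-1126) = -49532740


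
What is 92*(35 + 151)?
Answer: 17112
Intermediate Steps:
92*(35 + 151) = 92*186 = 17112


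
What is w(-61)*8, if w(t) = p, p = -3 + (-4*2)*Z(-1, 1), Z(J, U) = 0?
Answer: -24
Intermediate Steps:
p = -3 (p = -3 - 4*2*0 = -3 - 8*0 = -3 + 0 = -3)
w(t) = -3
w(-61)*8 = -3*8 = -24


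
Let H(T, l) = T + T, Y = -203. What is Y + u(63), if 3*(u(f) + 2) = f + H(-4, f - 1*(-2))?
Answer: -560/3 ≈ -186.67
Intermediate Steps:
H(T, l) = 2*T
u(f) = -14/3 + f/3 (u(f) = -2 + (f + 2*(-4))/3 = -2 + (f - 8)/3 = -2 + (-8 + f)/3 = -2 + (-8/3 + f/3) = -14/3 + f/3)
Y + u(63) = -203 + (-14/3 + (⅓)*63) = -203 + (-14/3 + 21) = -203 + 49/3 = -560/3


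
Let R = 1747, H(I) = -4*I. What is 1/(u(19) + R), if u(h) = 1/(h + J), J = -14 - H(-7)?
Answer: 23/40180 ≈ 0.00057242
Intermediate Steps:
J = -42 (J = -14 - (-4)*(-7) = -14 - 1*28 = -14 - 28 = -42)
u(h) = 1/(-42 + h) (u(h) = 1/(h - 42) = 1/(-42 + h))
1/(u(19) + R) = 1/(1/(-42 + 19) + 1747) = 1/(1/(-23) + 1747) = 1/(-1/23 + 1747) = 1/(40180/23) = 23/40180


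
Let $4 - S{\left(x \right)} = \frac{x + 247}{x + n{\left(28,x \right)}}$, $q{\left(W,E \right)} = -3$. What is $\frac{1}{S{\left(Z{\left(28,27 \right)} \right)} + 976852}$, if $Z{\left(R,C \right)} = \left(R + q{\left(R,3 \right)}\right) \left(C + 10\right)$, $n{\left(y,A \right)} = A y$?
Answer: $\frac{26825}{26204161028} \approx 1.0237 \cdot 10^{-6}$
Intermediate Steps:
$Z{\left(R,C \right)} = \left(-3 + R\right) \left(10 + C\right)$ ($Z{\left(R,C \right)} = \left(R - 3\right) \left(C + 10\right) = \left(-3 + R\right) \left(10 + C\right)$)
$S{\left(x \right)} = 4 - \frac{247 + x}{29 x}$ ($S{\left(x \right)} = 4 - \frac{x + 247}{x + x 28} = 4 - \frac{247 + x}{x + 28 x} = 4 - \frac{247 + x}{29 x}$)
$\frac{1}{S{\left(Z{\left(28,27 \right)} \right)} + 976852} = \frac{1}{\frac{-247 + 115 \left(-30 - 81 + 10 \cdot 28 + 27 \cdot 28\right)}{29 \left(-30 - 81 + 10 \cdot 28 + 27 \cdot 28\right)} + 976852} = \frac{1}{\frac{-247 + 115 \left(-30 - 81 + 280 + 756\right)}{29 \left(-30 - 81 + 280 + 756\right)} + 976852} = \frac{1}{\frac{-247 + 115 \cdot 925}{29 \cdot 925} + 976852} = \frac{1}{\frac{1}{29} \cdot \frac{1}{925} \left(-247 + 106375\right) + 976852} = \frac{1}{\frac{1}{29} \cdot \frac{1}{925} \cdot 106128 + 976852} = \frac{1}{\frac{106128}{26825} + 976852} = \frac{1}{\frac{26204161028}{26825}} = \frac{26825}{26204161028}$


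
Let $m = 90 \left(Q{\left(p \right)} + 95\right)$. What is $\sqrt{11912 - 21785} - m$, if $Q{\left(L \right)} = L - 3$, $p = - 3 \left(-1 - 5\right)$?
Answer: $-9900 + 3 i \sqrt{1097} \approx -9900.0 + 99.363 i$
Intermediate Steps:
$p = 18$ ($p = \left(-3\right) \left(-6\right) = 18$)
$Q{\left(L \right)} = -3 + L$ ($Q{\left(L \right)} = L - 3 = -3 + L$)
$m = 9900$ ($m = 90 \left(\left(-3 + 18\right) + 95\right) = 90 \left(15 + 95\right) = 90 \cdot 110 = 9900$)
$\sqrt{11912 - 21785} - m = \sqrt{11912 - 21785} - 9900 = \sqrt{-9873} - 9900 = 3 i \sqrt{1097} - 9900 = -9900 + 3 i \sqrt{1097}$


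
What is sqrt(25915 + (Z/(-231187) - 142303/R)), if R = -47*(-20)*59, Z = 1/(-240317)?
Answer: sqrt(508297983109294749152383772884105)/140057086446970 ≈ 160.97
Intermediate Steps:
Z = -1/240317 ≈ -4.1612e-6
R = 55460 (R = 940*59 = 55460)
sqrt(25915 + (Z/(-231187) - 142303/R)) = sqrt(25915 + (-1/240317/(-231187) - 142303/55460)) = sqrt(25915 + (-1/240317*(-1/231187) - 142303*1/55460)) = sqrt(25915 + (1/55558166279 - 142303/55460)) = sqrt(25915 - 7906093735945077/3081255901833340) = sqrt(79842840602275061023/3081255901833340) = sqrt(508297983109294749152383772884105)/140057086446970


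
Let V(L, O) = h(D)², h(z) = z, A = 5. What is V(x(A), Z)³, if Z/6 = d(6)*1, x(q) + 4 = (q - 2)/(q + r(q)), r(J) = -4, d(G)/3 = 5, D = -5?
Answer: 15625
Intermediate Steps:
d(G) = 15 (d(G) = 3*5 = 15)
x(q) = -4 + (-2 + q)/(-4 + q) (x(q) = -4 + (q - 2)/(q - 4) = -4 + (-2 + q)/(-4 + q))
Z = 90 (Z = 6*(15*1) = 6*15 = 90)
V(L, O) = 25 (V(L, O) = (-5)² = 25)
V(x(A), Z)³ = 25³ = 15625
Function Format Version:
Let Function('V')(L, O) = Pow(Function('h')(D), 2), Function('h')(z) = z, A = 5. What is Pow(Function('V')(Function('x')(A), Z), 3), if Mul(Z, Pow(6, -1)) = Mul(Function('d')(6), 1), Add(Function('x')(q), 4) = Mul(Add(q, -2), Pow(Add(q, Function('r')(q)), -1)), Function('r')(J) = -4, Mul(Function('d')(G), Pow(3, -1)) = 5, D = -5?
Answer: 15625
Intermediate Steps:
Function('d')(G) = 15 (Function('d')(G) = Mul(3, 5) = 15)
Function('x')(q) = Add(-4, Mul(Pow(Add(-4, q), -1), Add(-2, q))) (Function('x')(q) = Add(-4, Mul(Add(q, -2), Pow(Add(q, -4), -1))) = Add(-4, Mul(Add(-2, q), Pow(Add(-4, q), -1))) = Add(-4, Mul(Pow(Add(-4, q), -1), Add(-2, q))))
Z = 90 (Z = Mul(6, Mul(15, 1)) = Mul(6, 15) = 90)
Function('V')(L, O) = 25 (Function('V')(L, O) = Pow(-5, 2) = 25)
Pow(Function('V')(Function('x')(A), Z), 3) = Pow(25, 3) = 15625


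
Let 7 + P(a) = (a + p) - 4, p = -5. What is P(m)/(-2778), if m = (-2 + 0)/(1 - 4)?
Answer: 23/4167 ≈ 0.0055196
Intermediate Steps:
m = ⅔ (m = -2/(-3) = -2*(-⅓) = ⅔ ≈ 0.66667)
P(a) = -16 + a (P(a) = -7 + ((a - 5) - 4) = -7 + ((-5 + a) - 4) = -7 + (-9 + a) = -16 + a)
P(m)/(-2778) = (-16 + ⅔)/(-2778) = -46/3*(-1/2778) = 23/4167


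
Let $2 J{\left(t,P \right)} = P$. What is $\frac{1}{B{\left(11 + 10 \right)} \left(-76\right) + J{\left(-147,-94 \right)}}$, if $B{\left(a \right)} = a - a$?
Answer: $- \frac{1}{47} \approx -0.021277$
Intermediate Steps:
$J{\left(t,P \right)} = \frac{P}{2}$
$B{\left(a \right)} = 0$
$\frac{1}{B{\left(11 + 10 \right)} \left(-76\right) + J{\left(-147,-94 \right)}} = \frac{1}{0 \left(-76\right) + \frac{1}{2} \left(-94\right)} = \frac{1}{0 - 47} = \frac{1}{-47} = - \frac{1}{47}$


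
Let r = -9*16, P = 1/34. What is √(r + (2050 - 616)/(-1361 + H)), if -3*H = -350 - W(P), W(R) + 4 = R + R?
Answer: I*√4068071067/5294 ≈ 12.048*I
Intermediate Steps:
P = 1/34 ≈ 0.029412
W(R) = -4 + 2*R (W(R) = -4 + (R + R) = -4 + 2*R)
H = 1961/17 (H = -(-350 - (-4 + 2*(1/34)))/3 = -(-350 - (-4 + 1/17))/3 = -(-350 - 1*(-67/17))/3 = -(-350 + 67/17)/3 = -⅓*(-5883/17) = 1961/17 ≈ 115.35)
r = -144
√(r + (2050 - 616)/(-1361 + H)) = √(-144 + (2050 - 616)/(-1361 + 1961/17)) = √(-144 + 1434/(-21176/17)) = √(-144 + 1434*(-17/21176)) = √(-144 - 12189/10588) = √(-1536861/10588) = I*√4068071067/5294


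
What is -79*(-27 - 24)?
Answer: 4029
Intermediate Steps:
-79*(-27 - 24) = -79*(-51) = 4029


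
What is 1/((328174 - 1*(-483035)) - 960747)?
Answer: -1/149538 ≈ -6.6873e-6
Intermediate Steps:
1/((328174 - 1*(-483035)) - 960747) = 1/((328174 + 483035) - 960747) = 1/(811209 - 960747) = 1/(-149538) = -1/149538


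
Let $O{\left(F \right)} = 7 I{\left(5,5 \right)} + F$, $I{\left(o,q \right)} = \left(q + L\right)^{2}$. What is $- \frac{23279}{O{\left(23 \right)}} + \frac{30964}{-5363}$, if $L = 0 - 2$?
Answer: $- \frac{127508181}{461218} \approx -276.46$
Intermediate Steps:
$L = -2$
$I{\left(o,q \right)} = \left(-2 + q\right)^{2}$ ($I{\left(o,q \right)} = \left(q - 2\right)^{2} = \left(-2 + q\right)^{2}$)
$O{\left(F \right)} = 63 + F$ ($O{\left(F \right)} = 7 \left(-2 + 5\right)^{2} + F = 7 \cdot 3^{2} + F = 7 \cdot 9 + F = 63 + F$)
$- \frac{23279}{O{\left(23 \right)}} + \frac{30964}{-5363} = - \frac{23279}{63 + 23} + \frac{30964}{-5363} = - \frac{23279}{86} + 30964 \left(- \frac{1}{5363}\right) = \left(-23279\right) \frac{1}{86} - \frac{30964}{5363} = - \frac{23279}{86} - \frac{30964}{5363} = - \frac{127508181}{461218}$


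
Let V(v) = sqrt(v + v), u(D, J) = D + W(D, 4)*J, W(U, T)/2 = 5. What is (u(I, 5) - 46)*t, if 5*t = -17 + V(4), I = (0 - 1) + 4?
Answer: -119/5 + 14*sqrt(2)/5 ≈ -19.840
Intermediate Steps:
W(U, T) = 10 (W(U, T) = 2*5 = 10)
I = 3 (I = -1 + 4 = 3)
u(D, J) = D + 10*J
V(v) = sqrt(2)*sqrt(v) (V(v) = sqrt(2*v) = sqrt(2)*sqrt(v))
t = -17/5 + 2*sqrt(2)/5 (t = (-17 + sqrt(2)*sqrt(4))/5 = (-17 + sqrt(2)*2)/5 = (-17 + 2*sqrt(2))/5 = -17/5 + 2*sqrt(2)/5 ≈ -2.8343)
(u(I, 5) - 46)*t = ((3 + 10*5) - 46)*(-17/5 + 2*sqrt(2)/5) = ((3 + 50) - 46)*(-17/5 + 2*sqrt(2)/5) = (53 - 46)*(-17/5 + 2*sqrt(2)/5) = 7*(-17/5 + 2*sqrt(2)/5) = -119/5 + 14*sqrt(2)/5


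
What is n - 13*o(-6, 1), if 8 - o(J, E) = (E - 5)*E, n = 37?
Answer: -119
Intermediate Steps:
o(J, E) = 8 - E*(-5 + E) (o(J, E) = 8 - (E - 5)*E = 8 - (-5 + E)*E = 8 - E*(-5 + E))
n - 13*o(-6, 1) = 37 - 13*(8 - 1*1² + 5*1) = 37 - 13*(8 - 1*1 + 5) = 37 - 13*(8 - 1 + 5) = 37 - 13*12 = 37 - 156 = -119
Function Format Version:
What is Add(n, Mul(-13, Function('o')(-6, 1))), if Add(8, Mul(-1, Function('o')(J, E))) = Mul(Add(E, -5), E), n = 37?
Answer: -119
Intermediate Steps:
Function('o')(J, E) = Add(8, Mul(-1, E, Add(-5, E))) (Function('o')(J, E) = Add(8, Mul(-1, Mul(Add(E, -5), E))) = Add(8, Mul(-1, Mul(Add(-5, E), E))) = Add(8, Mul(-1, Mul(E, Add(-5, E)))) = Add(8, Mul(-1, E, Add(-5, E))))
Add(n, Mul(-13, Function('o')(-6, 1))) = Add(37, Mul(-13, Add(8, Mul(-1, Pow(1, 2)), Mul(5, 1)))) = Add(37, Mul(-13, Add(8, Mul(-1, 1), 5))) = Add(37, Mul(-13, Add(8, -1, 5))) = Add(37, Mul(-13, 12)) = Add(37, -156) = -119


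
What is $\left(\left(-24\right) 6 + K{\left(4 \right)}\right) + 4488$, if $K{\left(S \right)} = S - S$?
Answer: $4344$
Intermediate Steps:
$K{\left(S \right)} = 0$
$\left(\left(-24\right) 6 + K{\left(4 \right)}\right) + 4488 = \left(\left(-24\right) 6 + 0\right) + 4488 = \left(-144 + 0\right) + 4488 = -144 + 4488 = 4344$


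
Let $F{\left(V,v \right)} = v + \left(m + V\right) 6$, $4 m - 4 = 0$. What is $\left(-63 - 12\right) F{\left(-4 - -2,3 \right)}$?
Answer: $225$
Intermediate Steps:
$m = 1$ ($m = 1 + \frac{1}{4} \cdot 0 = 1 + 0 = 1$)
$F{\left(V,v \right)} = 6 + v + 6 V$ ($F{\left(V,v \right)} = v + \left(1 + V\right) 6 = v + \left(6 + 6 V\right) = 6 + v + 6 V$)
$\left(-63 - 12\right) F{\left(-4 - -2,3 \right)} = \left(-63 - 12\right) \left(6 + 3 + 6 \left(-4 - -2\right)\right) = - 75 \left(6 + 3 + 6 \left(-4 + 2\right)\right) = - 75 \left(6 + 3 + 6 \left(-2\right)\right) = - 75 \left(6 + 3 - 12\right) = \left(-75\right) \left(-3\right) = 225$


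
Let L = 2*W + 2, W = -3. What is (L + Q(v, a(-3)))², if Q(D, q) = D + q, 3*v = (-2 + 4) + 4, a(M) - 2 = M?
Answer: 9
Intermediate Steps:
a(M) = 2 + M
v = 2 (v = ((-2 + 4) + 4)/3 = (2 + 4)/3 = (⅓)*6 = 2)
L = -4 (L = 2*(-3) + 2 = -6 + 2 = -4)
(L + Q(v, a(-3)))² = (-4 + (2 + (2 - 3)))² = (-4 + (2 - 1))² = (-4 + 1)² = (-3)² = 9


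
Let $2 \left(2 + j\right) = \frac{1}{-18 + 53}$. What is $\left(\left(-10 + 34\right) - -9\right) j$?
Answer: $- \frac{4587}{70} \approx -65.529$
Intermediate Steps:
$j = - \frac{139}{70}$ ($j = -2 + \frac{1}{2 \left(-18 + 53\right)} = -2 + \frac{1}{2 \cdot 35} = -2 + \frac{1}{2} \cdot \frac{1}{35} = -2 + \frac{1}{70} = - \frac{139}{70} \approx -1.9857$)
$\left(\left(-10 + 34\right) - -9\right) j = \left(\left(-10 + 34\right) - -9\right) \left(- \frac{139}{70}\right) = \left(24 + 9\right) \left(- \frac{139}{70}\right) = 33 \left(- \frac{139}{70}\right) = - \frac{4587}{70}$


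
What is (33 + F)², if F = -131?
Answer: 9604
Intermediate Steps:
(33 + F)² = (33 - 131)² = (-98)² = 9604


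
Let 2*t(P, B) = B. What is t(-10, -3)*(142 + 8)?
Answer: -225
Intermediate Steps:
t(P, B) = B/2
t(-10, -3)*(142 + 8) = ((½)*(-3))*(142 + 8) = -3/2*150 = -225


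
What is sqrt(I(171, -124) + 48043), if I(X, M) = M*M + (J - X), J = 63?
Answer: sqrt(63311) ≈ 251.62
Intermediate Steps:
I(X, M) = 63 + M**2 - X (I(X, M) = M*M + (63 - X) = M**2 + (63 - X) = 63 + M**2 - X)
sqrt(I(171, -124) + 48043) = sqrt((63 + (-124)**2 - 1*171) + 48043) = sqrt((63 + 15376 - 171) + 48043) = sqrt(15268 + 48043) = sqrt(63311)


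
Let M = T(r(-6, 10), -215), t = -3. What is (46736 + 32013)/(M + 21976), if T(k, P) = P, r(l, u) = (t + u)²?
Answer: 78749/21761 ≈ 3.6188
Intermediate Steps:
r(l, u) = (-3 + u)²
M = -215
(46736 + 32013)/(M + 21976) = (46736 + 32013)/(-215 + 21976) = 78749/21761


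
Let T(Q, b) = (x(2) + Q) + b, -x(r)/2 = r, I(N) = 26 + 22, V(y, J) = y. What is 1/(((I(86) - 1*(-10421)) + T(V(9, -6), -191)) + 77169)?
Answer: 1/87452 ≈ 1.1435e-5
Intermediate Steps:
I(N) = 48
x(r) = -2*r
T(Q, b) = -4 + Q + b (T(Q, b) = (-2*2 + Q) + b = (-4 + Q) + b = -4 + Q + b)
1/(((I(86) - 1*(-10421)) + T(V(9, -6), -191)) + 77169) = 1/(((48 - 1*(-10421)) + (-4 + 9 - 191)) + 77169) = 1/(((48 + 10421) - 186) + 77169) = 1/((10469 - 186) + 77169) = 1/(10283 + 77169) = 1/87452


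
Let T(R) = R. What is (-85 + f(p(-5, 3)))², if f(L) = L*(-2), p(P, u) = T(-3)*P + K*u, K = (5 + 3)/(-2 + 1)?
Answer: 4489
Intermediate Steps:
K = -8 (K = 8/(-1) = 8*(-1) = -8)
p(P, u) = -8*u - 3*P (p(P, u) = -3*P - 8*u = -8*u - 3*P)
f(L) = -2*L
(-85 + f(p(-5, 3)))² = (-85 - 2*(-8*3 - 3*(-5)))² = (-85 - 2*(-24 + 15))² = (-85 - 2*(-9))² = (-85 + 18)² = (-67)² = 4489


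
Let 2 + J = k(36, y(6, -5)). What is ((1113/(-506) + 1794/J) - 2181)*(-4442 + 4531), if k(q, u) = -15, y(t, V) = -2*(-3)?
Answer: -1752200583/8602 ≈ -2.0370e+5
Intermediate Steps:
y(t, V) = 6
J = -17 (J = -2 - 15 = -17)
((1113/(-506) + 1794/J) - 2181)*(-4442 + 4531) = ((1113/(-506) + 1794/(-17)) - 2181)*(-4442 + 4531) = ((1113*(-1/506) + 1794*(-1/17)) - 2181)*89 = ((-1113/506 - 1794/17) - 2181)*89 = (-926685/8602 - 2181)*89 = -19687647/8602*89 = -1752200583/8602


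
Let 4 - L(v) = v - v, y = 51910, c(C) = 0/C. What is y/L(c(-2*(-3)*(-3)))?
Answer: 25955/2 ≈ 12978.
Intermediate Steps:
c(C) = 0
L(v) = 4 (L(v) = 4 - (v - v) = 4 - 1*0 = 4 + 0 = 4)
y/L(c(-2*(-3)*(-3))) = 51910/4 = 51910*(¼) = 25955/2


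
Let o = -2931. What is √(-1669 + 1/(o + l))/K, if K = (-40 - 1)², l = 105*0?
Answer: 8*I*√224030985/4927011 ≈ 0.024303*I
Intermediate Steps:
l = 0
K = 1681 (K = (-41)² = 1681)
√(-1669 + 1/(o + l))/K = √(-1669 + 1/(-2931 + 0))/1681 = √(-1669 + 1/(-2931))*(1/1681) = √(-1669 - 1/2931)*(1/1681) = √(-4891840/2931)*(1/1681) = (8*I*√224030985/2931)*(1/1681) = 8*I*√224030985/4927011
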